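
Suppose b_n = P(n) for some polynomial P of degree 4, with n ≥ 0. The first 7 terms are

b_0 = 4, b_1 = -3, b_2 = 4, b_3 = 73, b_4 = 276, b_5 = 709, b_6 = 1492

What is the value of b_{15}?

1st diffs: -7, 7, 69, 203, 433, 783.
2nd diffs: 14, 62, 134, 230, 350.
3rd diffs: 48, 72, 96, 120.
4th diffs: 24, 24, 24 (constant).
So b_n = n^4 + 2n^3 - 6n^2 - 4n + 4.
Evaluating at n = 15 gives b_{15} = 55969.

55969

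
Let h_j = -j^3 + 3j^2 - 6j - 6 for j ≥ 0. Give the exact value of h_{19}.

h_{19} = -1·19^3 + 3·19^2 - 6·19 - 6 = -5896.

-5896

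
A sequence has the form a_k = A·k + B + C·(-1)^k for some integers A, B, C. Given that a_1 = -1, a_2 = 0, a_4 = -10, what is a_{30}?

The three given values yield: A + B - C = -1; 2A + B + C = 0; 4A + B + C = -10.
Subtracting the first from the second: A + 2C = 1.
Subtracting the second from the third: 2A = -10.
Solving: C = 3, A = -5, then B = 7.
Hence a_{30} = -5·30 + 7 + 3·1 = -140.

-140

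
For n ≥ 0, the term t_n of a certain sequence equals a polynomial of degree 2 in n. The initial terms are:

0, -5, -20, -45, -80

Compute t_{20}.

1st diffs: -5, -15, -25, -35.
2nd diffs: -10, -10, -10 (constant).
Newton forward-difference form: t_n = (-5)·C(n,1) + (-10)·C(n,2).
At n = 20: n = 20, so t_{20} = -100 - 1900 = -2000.

-2000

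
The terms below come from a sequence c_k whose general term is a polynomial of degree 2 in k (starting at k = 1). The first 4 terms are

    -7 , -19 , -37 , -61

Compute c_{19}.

-1141

1st diffs: -12, -18, -24.
2nd diffs: -6, -6 (constant).
Newton forward-difference form: c_k = -7 + (-12)·C(k-1,1) + (-6)·C(k-1,2).
At k = 19: k-1 = 18, so c_{19} = -7 - 216 - 918 = -1141.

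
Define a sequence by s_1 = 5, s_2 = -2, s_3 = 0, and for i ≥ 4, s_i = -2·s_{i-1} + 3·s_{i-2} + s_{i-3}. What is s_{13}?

Step forward from the initial values:
s_4 = -1; s_5 = 0; s_6 = -3; s_7 = 5; s_8 = -19; s_9 = 50; s_{10} = -152; s_{11} = 435; s_{12} = -1276; s_{13} = 3705.

3705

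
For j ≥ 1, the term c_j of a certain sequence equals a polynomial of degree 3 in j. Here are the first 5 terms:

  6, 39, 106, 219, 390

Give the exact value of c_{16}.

9531

1st diffs: 33, 67, 113, 171.
2nd diffs: 34, 46, 58.
3rd diffs: 12, 12 (constant).
Newton forward-difference form: c_j = 6 + 33·C(j-1,1) + 34·C(j-1,2) + 12·C(j-1,3).
At j = 16: j-1 = 15, so c_{16} = 6 + 495 + 3570 + 5460 = 9531.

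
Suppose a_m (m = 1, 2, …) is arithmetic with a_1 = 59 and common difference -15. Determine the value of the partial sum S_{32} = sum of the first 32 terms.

a_m = 59 + (m - 1)·(-15).
a_{32} = -406; S = 32·(59 + (-406))/2 = -5552.

-5552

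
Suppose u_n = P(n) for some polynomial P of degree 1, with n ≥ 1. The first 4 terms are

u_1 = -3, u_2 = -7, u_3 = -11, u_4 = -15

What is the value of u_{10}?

1st diffs: -4, -4, -4 (constant).
So u_n = -4n + 1.
Evaluating at n = 10 gives u_{10} = -39.

-39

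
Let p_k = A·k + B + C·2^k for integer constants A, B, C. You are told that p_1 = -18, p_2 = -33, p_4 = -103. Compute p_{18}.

-1310813

Write the equations: A + B + 2C = -18; 2A + B + 4C = -33; 4A + B + 16C = -103.
Subtracting the first from the second: A + 2C = -15.
Subtracting the second from the third: 2A + 12C = -70.
Solving: C = -5, A = -5, then B = -3.
Hence p_{18} = -5·18 + (-3) + (-5)·262144 = -1310813.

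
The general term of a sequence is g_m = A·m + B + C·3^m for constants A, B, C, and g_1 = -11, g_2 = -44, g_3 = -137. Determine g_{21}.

Plug in m = 1, 2, 3: A + B + 3C = -11; 2A + B + 9C = -44; 3A + B + 27C = -137.
Subtracting the first from the second: A + 6C = -33.
Subtracting the second from the third: A + 18C = -93.
Solving: C = -5, A = -3, then B = 7.
Therefore g_{21} = -63 + 7 + (-5)·10460353203 = -52301766071.

-52301766071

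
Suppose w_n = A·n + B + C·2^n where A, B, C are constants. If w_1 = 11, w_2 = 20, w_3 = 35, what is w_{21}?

The three given values yield: A + B + 2C = 11; 2A + B + 4C = 20; 3A + B + 8C = 35.
Subtracting the first from the second: A + 2C = 9.
Subtracting the second from the third: A + 4C = 15.
Solving: C = 3, A = 3, then B = 2.
Therefore w_{21} = 63 + 2 + 3·2097152 = 6291521.

6291521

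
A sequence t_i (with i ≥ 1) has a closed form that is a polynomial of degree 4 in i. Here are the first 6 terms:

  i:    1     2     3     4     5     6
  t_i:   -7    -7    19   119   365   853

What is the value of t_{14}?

32909

1st diffs: 0, 26, 100, 246, 488.
2nd diffs: 26, 74, 146, 242.
3rd diffs: 48, 72, 96.
4th diffs: 24, 24 (constant).
So t_i = i^4 - 2i^3 - i - 5.
Evaluating at i = 14 gives t_{14} = 32909.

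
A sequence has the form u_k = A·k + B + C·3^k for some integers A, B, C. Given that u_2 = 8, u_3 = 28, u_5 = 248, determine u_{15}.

The three given values yield: 2A + B + 9C = 8; 3A + B + 27C = 28; 5A + B + 243C = 248.
Subtracting the first from the second: A + 18C = 20.
Subtracting the second from the third: 2A + 216C = 220.
Solving: C = 1, A = 2, then B = -5.
So u_k = 2·k + (-5) + 1·3^k; at k=15 this is 14348932.

14348932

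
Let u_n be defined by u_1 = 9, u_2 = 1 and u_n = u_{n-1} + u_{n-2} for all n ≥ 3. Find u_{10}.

223

u_3 = 10; u_4 = 11; u_5 = 21; u_6 = 32; u_7 = 53; u_8 = 85; u_9 = 138; u_{10} = 223.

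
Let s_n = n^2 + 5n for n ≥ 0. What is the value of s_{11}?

176

s_{11} = 1·11^2 + 5·11 = 176.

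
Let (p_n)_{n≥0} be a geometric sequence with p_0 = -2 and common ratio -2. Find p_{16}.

p_n = (-2)·(-2)^(n-0).
p_{16} = (-2)·(-2)^16 = -131072.

-131072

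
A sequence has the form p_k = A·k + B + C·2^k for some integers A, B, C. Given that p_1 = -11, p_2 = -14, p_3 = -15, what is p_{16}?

Write the equations: A + B + 2C = -11; 2A + B + 4C = -14; 3A + B + 8C = -15.
Subtracting the first from the second: A + 2C = -3.
Subtracting the second from the third: A + 4C = -1.
Solving: C = 1, A = -5, then B = -8.
Hence p_{16} = -5·16 + (-8) + 1·65536 = 65448.

65448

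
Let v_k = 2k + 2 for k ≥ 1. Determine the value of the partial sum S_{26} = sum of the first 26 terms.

754

Over k = 1..26: Σk = 351.
Total = (2)·351 + (2)·26 = 754.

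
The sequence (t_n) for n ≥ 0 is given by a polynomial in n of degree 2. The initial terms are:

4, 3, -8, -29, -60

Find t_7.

-213

1st diffs: -1, -11, -21, -31.
2nd diffs: -10, -10, -10 (constant).
Newton forward-difference form: t_n = 4 + (-1)·C(n,1) + (-10)·C(n,2).
At n = 7: n = 7, so t_7 = 4 - 7 - 210 = -213.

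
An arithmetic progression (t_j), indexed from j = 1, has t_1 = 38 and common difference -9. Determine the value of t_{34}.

t_j = 38 + (j - 1)·(-9).
t_{34} = 38 + 33·(-9) = -259.

-259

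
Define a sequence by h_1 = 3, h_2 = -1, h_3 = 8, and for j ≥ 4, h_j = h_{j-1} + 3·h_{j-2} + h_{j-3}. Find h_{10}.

Applying the relation repeatedly:
h_4 = 8, h_5 = 31, h_6 = 63, h_7 = 164, h_8 = 384, h_9 = 939, h_{10} = 2255.

2255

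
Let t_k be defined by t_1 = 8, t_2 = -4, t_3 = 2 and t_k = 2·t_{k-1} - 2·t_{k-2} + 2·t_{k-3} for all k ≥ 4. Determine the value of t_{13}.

Compute successive terms:
t_4 = 28  t_5 = 44  t_6 = 36  t_7 = 40  t_8 = 96  t_9 = 184  t_{10} = 256  t_{11} = 336  t_{12} = 528  t_{13} = 896.

896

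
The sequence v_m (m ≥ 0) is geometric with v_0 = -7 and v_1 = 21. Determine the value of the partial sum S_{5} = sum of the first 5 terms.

Common ratio r = -3.
v_m = (-7)·(-3)^(m-0).
S = (-7)·((-3)^5 - 1)/(-3 - 1) = (-7)·(-243 - 1)/(-4) = -427.

-427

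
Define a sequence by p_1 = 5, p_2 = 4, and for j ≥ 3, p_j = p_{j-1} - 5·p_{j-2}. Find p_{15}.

Compute successive terms:
p_3 = -21; p_4 = -41; p_5 = 64; …; p_{12} = -17651; p_{13} = -75371; p_{14} = 12884; p_{15} = 389739.

389739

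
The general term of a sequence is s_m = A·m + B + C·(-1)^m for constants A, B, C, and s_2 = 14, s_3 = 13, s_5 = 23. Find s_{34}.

174

The three given values yield: 2A + B + C = 14; 3A + B - C = 13; 5A + B - C = 23.
Subtracting the first from the second: A - 2C = -1.
Subtracting the second from the third: 2A = 10.
Solving: C = 3, A = 5, then B = 1.
Hence s_{34} = 5·34 + 1 + 3·1 = 174.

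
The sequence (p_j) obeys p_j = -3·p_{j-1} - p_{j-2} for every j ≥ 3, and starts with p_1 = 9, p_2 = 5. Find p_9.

Iterate the recurrence:
p_3 = -24  p_4 = 67  p_5 = -177  p_6 = 464  p_7 = -1215  p_8 = 3181  p_9 = -8328.

-8328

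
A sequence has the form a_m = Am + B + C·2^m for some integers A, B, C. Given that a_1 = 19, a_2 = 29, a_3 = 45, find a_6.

At m = 1, 2, 3: A + B + 2C = 19; 2A + B + 4C = 29; 3A + B + 8C = 45.
Subtracting the first from the second: A + 2C = 10.
Subtracting the second from the third: A + 4C = 16.
Solving: C = 3, A = 4, then B = 9.
So a_m = 4·m + 9 + 3·2^m; at m=6 this is 225.

225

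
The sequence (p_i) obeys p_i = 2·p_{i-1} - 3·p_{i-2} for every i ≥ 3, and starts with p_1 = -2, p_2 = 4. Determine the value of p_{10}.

Step forward from the initial values:
p_3 = 14  p_4 = 16  p_5 = -10  p_6 = -68  p_7 = -106  p_8 = -8  p_9 = 302  p_{10} = 628.

628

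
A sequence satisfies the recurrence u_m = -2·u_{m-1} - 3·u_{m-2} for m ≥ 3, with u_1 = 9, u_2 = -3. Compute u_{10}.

Compute successive terms:
u_3 = -21, u_4 = 51, u_5 = -39, u_6 = -75, u_7 = 267, u_8 = -309, u_9 = -183, u_{10} = 1293.

1293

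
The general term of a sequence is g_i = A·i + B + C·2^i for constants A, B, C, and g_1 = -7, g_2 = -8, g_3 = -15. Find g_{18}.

Plug in i = 1, 2, 3: A + B + 2C = -7; 2A + B + 4C = -8; 3A + B + 8C = -15.
Subtracting the first from the second: A + 2C = -1.
Subtracting the second from the third: A + 4C = -7.
Solving: C = -3, A = 5, then B = -6.
Hence g_{18} = 5·18 + (-6) + (-3)·262144 = -786348.

-786348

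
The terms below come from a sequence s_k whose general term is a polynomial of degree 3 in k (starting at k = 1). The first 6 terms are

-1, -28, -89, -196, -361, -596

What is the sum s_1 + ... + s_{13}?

1st diffs: -27, -61, -107, -165, -235.
2nd diffs: -34, -46, -58, -70.
3rd diffs: -12, -12, -12 (constant).
Newton forward-difference form: s_k = -1 + (-27)·C(k-1,1) + (-34)·C(k-1,2) + (-12)·C(k-1,3).
Continuing: …, -913, -1324, -1841, -2476, …, s_{13} = -5209.
Summing k = 1..13 (13 terms) gives -20423.

-20423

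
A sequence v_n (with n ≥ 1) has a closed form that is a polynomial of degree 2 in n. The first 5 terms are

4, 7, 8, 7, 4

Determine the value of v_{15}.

1st diffs: 3, 1, -1, -3.
2nd diffs: -2, -2, -2 (constant).
Newton forward-difference form: v_n = 4 + 3·C(n-1,1) + (-2)·C(n-1,2).
At n = 15: n-1 = 14, so v_{15} = 4 + 42 - 182 = -136.

-136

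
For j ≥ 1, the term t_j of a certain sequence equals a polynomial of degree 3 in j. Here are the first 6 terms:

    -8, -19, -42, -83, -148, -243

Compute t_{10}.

1st diffs: -11, -23, -41, -65, -95.
2nd diffs: -12, -18, -24, -30.
3rd diffs: -6, -6, -6 (constant).
Newton forward-difference form: t_j = -8 + (-11)·C(j-1,1) + (-12)·C(j-1,2) + (-6)·C(j-1,3).
At j = 10: j-1 = 9, so t_{10} = -8 - 99 - 432 - 504 = -1043.

-1043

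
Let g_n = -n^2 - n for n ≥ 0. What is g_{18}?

-342

g_{18} = -1·18^2 - 1·18 = -342.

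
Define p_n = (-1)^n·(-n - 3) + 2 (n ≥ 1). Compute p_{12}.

(-1)^12 = 1; -n - 3 at n=12 is -15; so p_{12} = -13.

-13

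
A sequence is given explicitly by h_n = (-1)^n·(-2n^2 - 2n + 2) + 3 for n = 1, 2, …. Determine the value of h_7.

(-1)^7 = -1; -2n^2 - 2n + 2 at n=7 is -110; so h_7 = 113.

113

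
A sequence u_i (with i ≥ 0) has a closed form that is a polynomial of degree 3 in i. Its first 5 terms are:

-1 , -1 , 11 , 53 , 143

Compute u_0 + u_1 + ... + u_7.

1st diffs: 0, 12, 42, 90.
2nd diffs: 12, 30, 48.
3rd diffs: 18, 18 (constant).
Newton forward-difference form: u_i = -1 + 12·C(i,2) + 18·C(i,3).
Continuing: 299, 539, 881.
Summing i = 0..7 (8 terms) gives 1924.

1924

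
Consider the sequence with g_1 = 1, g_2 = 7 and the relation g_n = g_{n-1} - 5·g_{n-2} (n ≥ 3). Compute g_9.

-1958

g_3 = 2, g_4 = -33, g_5 = -43, g_6 = 122, g_7 = 337, g_8 = -273, g_9 = -1958.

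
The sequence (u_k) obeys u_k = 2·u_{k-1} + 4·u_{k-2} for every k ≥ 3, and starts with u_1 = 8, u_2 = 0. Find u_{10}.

86016

Step forward from the initial values:
u_3 = 32  u_4 = 64  u_5 = 256  u_6 = 768  u_7 = 2560  u_8 = 8192  u_9 = 26624  u_{10} = 86016.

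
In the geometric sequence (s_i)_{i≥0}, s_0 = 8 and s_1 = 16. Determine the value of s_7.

Common ratio r = 2.
s_i = 8·2^(i-0).
s_7 = 8·2^7 = 1024.

1024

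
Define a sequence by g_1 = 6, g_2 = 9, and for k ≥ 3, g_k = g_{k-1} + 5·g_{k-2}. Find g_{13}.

Compute successive terms:
g_3 = 39; g_4 = 84; g_5 = 279; …; g_{10} = 44004; g_{11} = 124299; g_{12} = 344319; g_{13} = 965814.

965814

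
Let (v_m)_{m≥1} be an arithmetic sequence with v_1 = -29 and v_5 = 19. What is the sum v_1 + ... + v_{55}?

Common difference d = (19 - (-29)) / (5 - 1) = 12.
v_m = -29 + (m - 1)·12.
v_{55} = 619; S = 55·(-29 + 619)/2 = 16225.

16225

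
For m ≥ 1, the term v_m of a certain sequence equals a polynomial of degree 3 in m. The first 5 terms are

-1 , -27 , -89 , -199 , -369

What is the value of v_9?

1st diffs: -26, -62, -110, -170.
2nd diffs: -36, -48, -60.
3rd diffs: -12, -12 (constant).
Newton forward-difference form: v_m = -1 + (-26)·C(m-1,1) + (-36)·C(m-1,2) + (-12)·C(m-1,3).
At m = 9: m-1 = 8, so v_9 = -1 - 208 - 1008 - 672 = -1889.

-1889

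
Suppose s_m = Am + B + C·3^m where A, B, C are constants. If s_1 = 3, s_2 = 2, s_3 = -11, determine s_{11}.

At m = 1, 2, 3: A + B + 3C = 3; 2A + B + 9C = 2; 3A + B + 27C = -11.
Subtracting the first from the second: A + 6C = -1.
Subtracting the second from the third: A + 18C = -13.
Solving: C = -1, A = 5, then B = 1.
Therefore s_{11} = 55 + 1 + (-1)·177147 = -177091.

-177091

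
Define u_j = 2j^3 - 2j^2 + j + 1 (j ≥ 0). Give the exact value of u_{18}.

u_{18} = 2·18^3 - 2·18^2 + 1·18 + 1 = 11035.

11035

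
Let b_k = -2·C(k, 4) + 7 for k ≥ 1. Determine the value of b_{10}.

-413

C(10, 4) = 210, so b_{10} = -413.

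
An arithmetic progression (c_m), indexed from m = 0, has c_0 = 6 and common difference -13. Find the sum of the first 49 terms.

-14994

c_m = 6 + (m - 0)·(-13).
c_{48} = -618; S = 49·(6 + (-618))/2 = -14994.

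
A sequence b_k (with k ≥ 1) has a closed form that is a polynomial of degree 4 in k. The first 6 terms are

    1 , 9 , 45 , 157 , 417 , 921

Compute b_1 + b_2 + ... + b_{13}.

73853

1st diffs: 8, 36, 112, 260, 504.
2nd diffs: 28, 76, 148, 244.
3rd diffs: 48, 72, 96.
4th diffs: 24, 24 (constant).
Newton forward-difference form: b_k = 1 + 8·C(k-1,1) + 28·C(k-1,2) + 48·C(k-1,3) + 24·C(k-1,4).
Continuing: …, 1789, 3165, 5217, 8137, …, b_{13} = 24385.
Summing k = 1..13 (13 terms) gives 73853.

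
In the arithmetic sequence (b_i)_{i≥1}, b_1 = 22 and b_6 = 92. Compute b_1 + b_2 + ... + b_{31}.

7192

Common difference d = (92 - 22) / (6 - 1) = 14.
b_i = 22 + (i - 1)·14.
b_{31} = 442; S = 31·(22 + 442)/2 = 7192.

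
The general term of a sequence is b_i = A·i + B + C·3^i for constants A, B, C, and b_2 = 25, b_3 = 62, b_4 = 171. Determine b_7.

4386

The three given values yield: 2A + B + 9C = 25; 3A + B + 27C = 62; 4A + B + 81C = 171.
Subtracting the first from the second: A + 18C = 37.
Subtracting the second from the third: A + 54C = 109.
Solving: C = 2, A = 1, then B = 5.
Hence b_7 = 1·7 + 5 + 2·2187 = 4386.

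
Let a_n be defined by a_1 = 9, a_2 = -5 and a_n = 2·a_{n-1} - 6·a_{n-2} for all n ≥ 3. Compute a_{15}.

Step forward from the initial values:
a_3 = -64; a_4 = -98; a_5 = 188; …; a_{12} = 160480; a_{13} = -138304; a_{14} = -1239488; a_{15} = -1649152.

-1649152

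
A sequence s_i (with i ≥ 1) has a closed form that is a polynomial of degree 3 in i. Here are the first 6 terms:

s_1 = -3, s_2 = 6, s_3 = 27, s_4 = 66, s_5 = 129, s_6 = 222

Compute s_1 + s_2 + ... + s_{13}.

1st diffs: 9, 21, 39, 63, 93.
2nd diffs: 12, 18, 24, 30.
3rd diffs: 6, 6, 6 (constant).
Newton forward-difference form: s_i = -3 + 9·C(i-1,1) + 12·C(i-1,2) + 6·C(i-1,3).
Continuing: …, 351, 522, 741, 1014, …, s_{13} = 2217.
Summing i = 1..13 (13 terms) gives 8385.

8385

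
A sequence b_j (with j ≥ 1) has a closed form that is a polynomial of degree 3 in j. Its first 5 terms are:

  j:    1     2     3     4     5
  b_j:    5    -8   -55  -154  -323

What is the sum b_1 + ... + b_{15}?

1st diffs: -13, -47, -99, -169.
2nd diffs: -34, -52, -70.
3rd diffs: -18, -18 (constant).
So b_j = -3j^3 + j^2 + 5j + 2.
Continuing: …, -580, -943, -1430, -2059, …, b_{15} = -9823.
Summing j = 1..15 (15 terms) gives -41330.

-41330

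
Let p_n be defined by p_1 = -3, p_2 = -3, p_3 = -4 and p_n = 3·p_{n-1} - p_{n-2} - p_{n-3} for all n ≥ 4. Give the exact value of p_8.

Step forward from the initial values:
p_4 = -6, p_5 = -11, p_6 = -23, p_7 = -52, p_8 = -122.

-122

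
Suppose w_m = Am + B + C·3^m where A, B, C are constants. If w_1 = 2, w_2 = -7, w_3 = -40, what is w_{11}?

At m = 1, 2, 3: A + B + 3C = 2; 2A + B + 9C = -7; 3A + B + 27C = -40.
Subtracting the first from the second: A + 6C = -9.
Subtracting the second from the third: A + 18C = -33.
Solving: C = -2, A = 3, then B = 5.
So w_m = 3·m + 5 + (-2)·3^m; at m=11 this is -354256.

-354256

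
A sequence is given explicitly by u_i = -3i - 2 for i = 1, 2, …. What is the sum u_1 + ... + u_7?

-98

Over i = 1..7: Σi = 28.
Total = (-3)·28 + (-2)·7 = -98.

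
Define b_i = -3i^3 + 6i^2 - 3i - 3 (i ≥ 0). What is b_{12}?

-4359

b_{12} = -3·12^3 + 6·12^2 - 3·12 - 3 = -4359.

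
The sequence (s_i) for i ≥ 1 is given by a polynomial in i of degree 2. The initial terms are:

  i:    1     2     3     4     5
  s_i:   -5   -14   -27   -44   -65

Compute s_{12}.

-324

1st diffs: -9, -13, -17, -21.
2nd diffs: -4, -4, -4 (constant).
Newton forward-difference form: s_i = -5 + (-9)·C(i-1,1) + (-4)·C(i-1,2).
At i = 12: i-1 = 11, so s_{12} = -5 - 99 - 220 = -324.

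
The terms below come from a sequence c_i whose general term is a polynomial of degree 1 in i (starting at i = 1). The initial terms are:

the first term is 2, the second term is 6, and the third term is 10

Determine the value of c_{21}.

82

1st diffs: 4, 4 (constant).
So c_i = 4i - 2.
Evaluating at i = 21 gives c_{21} = 82.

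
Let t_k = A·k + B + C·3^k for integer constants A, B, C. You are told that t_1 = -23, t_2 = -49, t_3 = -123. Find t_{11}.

Write the equations: A + B + 3C = -23; 2A + B + 9C = -49; 3A + B + 27C = -123.
Subtracting the first from the second: A + 6C = -26.
Subtracting the second from the third: A + 18C = -74.
Solving: C = -4, A = -2, then B = -9.
Hence t_{11} = -2·11 + (-9) + (-4)·177147 = -708619.

-708619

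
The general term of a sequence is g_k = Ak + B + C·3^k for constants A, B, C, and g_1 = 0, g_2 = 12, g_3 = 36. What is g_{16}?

The three given values yield: A + B + 3C = 0; 2A + B + 9C = 12; 3A + B + 27C = 36.
Subtracting the first from the second: A + 6C = 12.
Subtracting the second from the third: A + 18C = 24.
Solving: C = 1, A = 6, then B = -9.
Hence g_{16} = 6·16 + (-9) + 1·43046721 = 43046808.

43046808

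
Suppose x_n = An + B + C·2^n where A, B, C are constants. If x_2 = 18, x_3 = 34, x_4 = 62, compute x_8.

Write the equations: 2A + B + 4C = 18; 3A + B + 8C = 34; 4A + B + 16C = 62.
Subtracting the first from the second: A + 4C = 16.
Subtracting the second from the third: A + 8C = 28.
Solving: C = 3, A = 4, then B = -2.
Hence x_8 = 4·8 + (-2) + 3·256 = 798.

798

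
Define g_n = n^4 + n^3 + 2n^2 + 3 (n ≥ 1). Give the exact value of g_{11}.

g_{11} = 1·11^4 + 1·11^3 + 2·11^2 + 3 = 16217.

16217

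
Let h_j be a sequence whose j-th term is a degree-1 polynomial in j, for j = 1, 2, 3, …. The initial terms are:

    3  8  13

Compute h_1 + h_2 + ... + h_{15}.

1st diffs: 5, 5 (constant).
So h_j = 5j - 2.
Continuing: …, 18, 23, 28, 33, …, h_{15} = 73.
Summing j = 1..15 (15 terms) gives 570.

570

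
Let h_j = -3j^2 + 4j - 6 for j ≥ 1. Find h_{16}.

-710

h_{16} = -3·16^2 + 4·16 - 6 = -710.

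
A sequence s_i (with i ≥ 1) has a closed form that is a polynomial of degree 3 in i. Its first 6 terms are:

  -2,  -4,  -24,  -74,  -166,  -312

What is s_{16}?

1st diffs: -2, -20, -50, -92, -146.
2nd diffs: -18, -30, -42, -54.
3rd diffs: -12, -12, -12 (constant).
Newton forward-difference form: s_i = -2 + (-2)·C(i-1,1) + (-18)·C(i-1,2) + (-12)·C(i-1,3).
At i = 16: i-1 = 15, so s_{16} = -2 - 30 - 1890 - 5460 = -7382.

-7382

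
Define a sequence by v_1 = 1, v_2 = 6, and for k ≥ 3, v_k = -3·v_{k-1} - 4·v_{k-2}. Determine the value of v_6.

Iterate the recurrence:
v_3 = -22; v_4 = 42; v_5 = -38; v_6 = -54.

-54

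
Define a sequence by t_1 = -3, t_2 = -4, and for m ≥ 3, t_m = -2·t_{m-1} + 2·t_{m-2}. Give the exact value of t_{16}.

Compute successive terms:
t_3 = 2  t_4 = -12  t_5 = 28  …  t_{13} = 90048  t_{14} = -246016  t_{15} = 672128  t_{16} = -1836288.

-1836288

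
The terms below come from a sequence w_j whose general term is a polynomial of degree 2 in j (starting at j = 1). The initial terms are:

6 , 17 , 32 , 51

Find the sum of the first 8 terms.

580

1st diffs: 11, 15, 19.
2nd diffs: 4, 4 (constant).
Newton forward-difference form: w_j = 6 + 11·C(j-1,1) + 4·C(j-1,2).
Continuing: 74, 101, 132, 167.
Summing j = 1..8 (8 terms) gives 580.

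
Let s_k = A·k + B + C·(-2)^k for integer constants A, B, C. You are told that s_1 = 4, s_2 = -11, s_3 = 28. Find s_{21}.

6291514

Write the equations: A + B - 2C = 4; 2A + B + 4C = -11; 3A + B - 8C = 28.
Subtracting the first from the second: A + 6C = -15.
Subtracting the second from the third: A - 12C = 39.
Solving: C = -3, A = 3, then B = -5.
Therefore s_{21} = 63 + (-5) + (-3)·(-2097152) = 6291514.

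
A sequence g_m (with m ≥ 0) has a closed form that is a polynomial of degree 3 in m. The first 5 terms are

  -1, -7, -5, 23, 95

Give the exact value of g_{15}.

1st diffs: -6, 2, 28, 72.
2nd diffs: 8, 26, 44.
3rd diffs: 18, 18 (constant).
Newton forward-difference form: g_m = -1 + (-6)·C(m,1) + 8·C(m,2) + 18·C(m,3).
At m = 15: m = 15, so g_{15} = -1 - 90 + 840 + 8190 = 8939.

8939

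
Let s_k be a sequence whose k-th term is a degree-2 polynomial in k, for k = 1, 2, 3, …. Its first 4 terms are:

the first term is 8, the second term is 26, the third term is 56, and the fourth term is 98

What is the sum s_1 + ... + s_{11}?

3058

1st diffs: 18, 30, 42.
2nd diffs: 12, 12 (constant).
Newton forward-difference form: s_k = 8 + 18·C(k-1,1) + 12·C(k-1,2).
Continuing: …, 152, 218, 296, 386, …, s_{11} = 728.
Summing k = 1..11 (11 terms) gives 3058.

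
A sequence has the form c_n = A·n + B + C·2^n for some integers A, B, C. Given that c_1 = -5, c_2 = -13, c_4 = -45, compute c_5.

Plug in n = 1, 2, 4: A + B + 2C = -5; 2A + B + 4C = -13; 4A + B + 16C = -45.
Subtracting the first from the second: A + 2C = -8.
Subtracting the second from the third: 2A + 12C = -32.
Solving: C = -2, A = -4, then B = 3.
Therefore c_5 = -20 + 3 + (-2)·32 = -81.

-81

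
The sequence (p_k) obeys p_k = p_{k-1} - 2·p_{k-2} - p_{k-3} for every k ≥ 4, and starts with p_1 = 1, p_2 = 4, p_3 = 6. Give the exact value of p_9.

Compute successive terms:
p_4 = -3; p_5 = -19; p_6 = -19; p_7 = 22; p_8 = 79; p_9 = 54.

54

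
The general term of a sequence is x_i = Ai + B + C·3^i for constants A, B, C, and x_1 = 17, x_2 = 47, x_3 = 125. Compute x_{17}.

516560753

The three given values yield: A + B + 3C = 17; 2A + B + 9C = 47; 3A + B + 27C = 125.
Subtracting the first from the second: A + 6C = 30.
Subtracting the second from the third: A + 18C = 78.
Solving: C = 4, A = 6, then B = -1.
So x_i = 6·i + (-1) + 4·3^i; at i=17 this is 516560753.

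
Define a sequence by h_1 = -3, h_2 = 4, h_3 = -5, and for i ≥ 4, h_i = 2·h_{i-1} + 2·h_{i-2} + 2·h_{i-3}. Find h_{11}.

h_4 = -8; h_5 = -18; h_6 = -62; h_7 = -176; h_8 = -512; h_9 = -1500; h_{10} = -4376; h_{11} = -12776.

-12776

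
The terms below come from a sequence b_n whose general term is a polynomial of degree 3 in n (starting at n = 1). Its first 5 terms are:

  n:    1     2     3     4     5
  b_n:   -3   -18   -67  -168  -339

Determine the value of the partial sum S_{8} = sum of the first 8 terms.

1st diffs: -15, -49, -101, -171.
2nd diffs: -34, -52, -70.
3rd diffs: -18, -18 (constant).
So b_n = -3n^3 + n^2 + 3n - 4.
Continuing: -598, -963, -1452.
Summing n = 1..8 (8 terms) gives -3608.

-3608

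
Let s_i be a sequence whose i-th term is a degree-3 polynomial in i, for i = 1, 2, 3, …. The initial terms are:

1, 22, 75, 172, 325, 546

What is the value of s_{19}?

15067

1st diffs: 21, 53, 97, 153, 221.
2nd diffs: 32, 44, 56, 68.
3rd diffs: 12, 12, 12 (constant).
Newton forward-difference form: s_i = 1 + 21·C(i-1,1) + 32·C(i-1,2) + 12·C(i-1,3).
At i = 19: i-1 = 18, so s_{19} = 1 + 378 + 4896 + 9792 = 15067.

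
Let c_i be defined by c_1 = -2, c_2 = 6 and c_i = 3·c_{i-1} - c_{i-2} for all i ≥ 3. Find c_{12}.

119796

c_3 = 20  c_4 = 54  c_5 = 142  c_6 = 372  c_7 = 974  c_8 = 2550  c_9 = 6676  c_{10} = 17478  c_{11} = 45758  c_{12} = 119796.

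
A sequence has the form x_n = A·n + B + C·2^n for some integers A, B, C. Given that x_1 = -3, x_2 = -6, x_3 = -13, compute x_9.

Plug in n = 1, 2, 3: A + B + 2C = -3; 2A + B + 4C = -6; 3A + B + 8C = -13.
Subtracting the first from the second: A + 2C = -3.
Subtracting the second from the third: A + 4C = -7.
Solving: C = -2, A = 1, then B = 0.
So x_n = 1·n + 0 + (-2)·2^n; at n=9 this is -1015.

-1015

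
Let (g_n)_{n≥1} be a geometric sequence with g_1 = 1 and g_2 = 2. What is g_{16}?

Common ratio r = 2.
g_n = 1·2^(n-1).
g_{16} = 1·2^15 = 32768.

32768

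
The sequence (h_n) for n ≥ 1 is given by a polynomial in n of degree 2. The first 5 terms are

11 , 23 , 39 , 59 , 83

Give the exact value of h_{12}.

363

1st diffs: 12, 16, 20, 24.
2nd diffs: 4, 4, 4 (constant).
So h_n = 2n^2 + 6n + 3.
Evaluating at n = 12 gives h_{12} = 363.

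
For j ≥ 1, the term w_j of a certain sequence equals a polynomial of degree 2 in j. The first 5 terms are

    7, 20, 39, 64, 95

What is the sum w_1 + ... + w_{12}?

2262

1st diffs: 13, 19, 25, 31.
2nd diffs: 6, 6, 6 (constant).
Newton forward-difference form: w_j = 7 + 13·C(j-1,1) + 6·C(j-1,2).
Continuing: …, 132, 175, 224, 279, …, w_{12} = 480.
Summing j = 1..12 (12 terms) gives 2262.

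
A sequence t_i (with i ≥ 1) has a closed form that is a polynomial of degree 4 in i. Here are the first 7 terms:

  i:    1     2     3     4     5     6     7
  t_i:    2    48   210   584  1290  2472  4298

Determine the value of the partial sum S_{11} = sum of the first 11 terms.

1st diffs: 46, 162, 374, 706, 1182, 1826.
2nd diffs: 116, 212, 332, 476, 644.
3rd diffs: 96, 120, 144, 168.
4th diffs: 24, 24, 24 (constant).
So t_i = i^4 + 6i^3 - 3i^2 - 2i.
Continuing: 6960, 10674, 15680, 22242.
Summing i = 1..11 (11 terms) gives 64460.

64460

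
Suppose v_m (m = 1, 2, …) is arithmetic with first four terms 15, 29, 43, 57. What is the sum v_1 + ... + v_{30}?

Common difference d = 14.
v_m = 15 + (m - 1)·14.
v_{30} = 421; S = 30·(15 + 421)/2 = 6540.

6540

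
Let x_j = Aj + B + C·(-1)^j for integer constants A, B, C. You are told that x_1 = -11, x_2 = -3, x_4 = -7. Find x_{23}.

The three given values yield: A + B - C = -11; 2A + B + C = -3; 4A + B + C = -7.
Subtracting the first from the second: A + 2C = 8.
Subtracting the second from the third: 2A = -4.
Solving: C = 5, A = -2, then B = -4.
So x_j = -2·j + (-4) + 5·(-1)^j; at j=23 this is -55.

-55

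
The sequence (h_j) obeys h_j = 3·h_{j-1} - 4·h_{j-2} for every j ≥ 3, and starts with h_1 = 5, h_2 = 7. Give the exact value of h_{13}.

-16015

Iterate the recurrence:
h_3 = 1, h_4 = -25, h_5 = -79, …, h_{10} = 2455, h_{11} = 2689, h_{12} = -1753, h_{13} = -16015.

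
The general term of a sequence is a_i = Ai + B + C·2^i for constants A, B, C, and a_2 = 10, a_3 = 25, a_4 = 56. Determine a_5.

The three given values yield: 2A + B + 4C = 10; 3A + B + 8C = 25; 4A + B + 16C = 56.
Subtracting the first from the second: A + 4C = 15.
Subtracting the second from the third: A + 8C = 31.
Solving: C = 4, A = -1, then B = -4.
Hence a_5 = -1·5 + (-4) + 4·32 = 119.

119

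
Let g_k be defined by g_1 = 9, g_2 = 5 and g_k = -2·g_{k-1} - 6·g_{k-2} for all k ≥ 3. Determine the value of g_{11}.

Iterate the recurrence:
g_3 = -64, g_4 = 98, g_5 = 188, g_6 = -964, g_7 = 800, g_8 = 4184, g_9 = -13168, g_{10} = 1232, g_{11} = 76544.

76544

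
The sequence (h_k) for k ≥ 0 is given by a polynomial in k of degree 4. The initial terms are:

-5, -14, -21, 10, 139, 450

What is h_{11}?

13866

1st diffs: -9, -7, 31, 129, 311.
2nd diffs: 2, 38, 98, 182.
3rd diffs: 36, 60, 84.
4th diffs: 24, 24 (constant).
Newton forward-difference form: h_k = -5 + (-9)·C(k,1) + 2·C(k,2) + 36·C(k,3) + 24·C(k,4).
At k = 11: k = 11, so h_{11} = -5 - 99 + 110 + 5940 + 7920 = 13866.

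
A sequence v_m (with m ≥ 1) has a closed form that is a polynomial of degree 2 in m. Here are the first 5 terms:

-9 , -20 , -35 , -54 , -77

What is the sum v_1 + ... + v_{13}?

1st diffs: -11, -15, -19, -23.
2nd diffs: -4, -4, -4 (constant).
So v_m = -2m^2 - 5m - 2.
Continuing: …, -104, -135, -170, -209, …, v_{13} = -405.
Summing m = 1..13 (13 terms) gives -2119.

-2119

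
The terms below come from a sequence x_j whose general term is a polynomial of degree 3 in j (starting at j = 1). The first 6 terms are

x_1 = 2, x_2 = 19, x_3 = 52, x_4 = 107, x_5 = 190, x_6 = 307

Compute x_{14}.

1st diffs: 17, 33, 55, 83, 117.
2nd diffs: 16, 22, 28, 34.
3rd diffs: 6, 6, 6 (constant).
Newton forward-difference form: x_j = 2 + 17·C(j-1,1) + 16·C(j-1,2) + 6·C(j-1,3).
At j = 14: j-1 = 13, so x_{14} = 2 + 221 + 1248 + 1716 = 3187.

3187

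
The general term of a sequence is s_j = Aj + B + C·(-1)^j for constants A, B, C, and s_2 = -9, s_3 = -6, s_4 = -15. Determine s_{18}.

At j = 2, 3, 4: 2A + B + C = -9; 3A + B - C = -6; 4A + B + C = -15.
Subtracting the first from the second: A - 2C = 3.
Subtracting the second from the third: A + 2C = -9.
Solving: C = -3, A = -3, then B = 0.
Therefore s_{18} = -54 + 0 + (-3)·1 = -57.

-57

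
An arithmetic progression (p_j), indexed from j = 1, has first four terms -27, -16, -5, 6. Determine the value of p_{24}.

226

Common difference d = 11.
p_j = -27 + (j - 1)·11.
p_{24} = -27 + 23·11 = 226.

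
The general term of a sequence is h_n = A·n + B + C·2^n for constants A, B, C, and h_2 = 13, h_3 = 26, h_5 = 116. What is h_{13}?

Plug in n = 2, 3, 5: 2A + B + 4C = 13; 3A + B + 8C = 26; 5A + B + 32C = 116.
Subtracting the first from the second: A + 4C = 13.
Subtracting the second from the third: 2A + 24C = 90.
Solving: C = 4, A = -3, then B = 3.
So h_n = -3·n + 3 + 4·2^n; at n=13 this is 32732.

32732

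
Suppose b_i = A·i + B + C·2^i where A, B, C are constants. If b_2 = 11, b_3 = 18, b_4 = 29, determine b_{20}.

1048637

At i = 2, 3, 4: 2A + B + 4C = 11; 3A + B + 8C = 18; 4A + B + 16C = 29.
Subtracting the first from the second: A + 4C = 7.
Subtracting the second from the third: A + 8C = 11.
Solving: C = 1, A = 3, then B = 1.
Therefore b_{20} = 60 + 1 + 1·1048576 = 1048637.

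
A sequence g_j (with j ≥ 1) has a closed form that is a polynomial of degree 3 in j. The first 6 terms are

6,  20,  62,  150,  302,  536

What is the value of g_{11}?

3566

1st diffs: 14, 42, 88, 152, 234.
2nd diffs: 28, 46, 64, 82.
3rd diffs: 18, 18, 18 (constant).
Newton forward-difference form: g_j = 6 + 14·C(j-1,1) + 28·C(j-1,2) + 18·C(j-1,3).
At j = 11: j-1 = 10, so g_{11} = 6 + 140 + 1260 + 2160 = 3566.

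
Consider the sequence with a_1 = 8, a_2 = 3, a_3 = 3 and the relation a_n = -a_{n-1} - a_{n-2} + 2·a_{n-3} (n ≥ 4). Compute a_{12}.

Compute successive terms:
a_4 = 10, a_5 = -7, a_6 = 3, a_7 = 24, a_8 = -41, a_9 = 23, a_{10} = 66, a_{11} = -171, a_{12} = 151.

151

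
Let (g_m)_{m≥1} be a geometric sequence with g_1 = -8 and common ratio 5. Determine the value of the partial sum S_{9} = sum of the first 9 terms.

g_m = (-8)·5^(m-1).
S = (-8)·(5^9 - 1)/(5 - 1) = (-8)·(1953125 - 1)/(4) = -3906248.

-3906248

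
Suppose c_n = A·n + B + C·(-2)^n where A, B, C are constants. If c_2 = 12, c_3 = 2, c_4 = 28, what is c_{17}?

-131034

The three given values yield: 2A + B + 4C = 12; 3A + B - 8C = 2; 4A + B + 16C = 28.
Subtracting the first from the second: A - 12C = -10.
Subtracting the second from the third: A + 24C = 26.
Solving: C = 1, A = 2, then B = 4.
Hence c_{17} = 2·17 + 4 + 1·(-131072) = -131034.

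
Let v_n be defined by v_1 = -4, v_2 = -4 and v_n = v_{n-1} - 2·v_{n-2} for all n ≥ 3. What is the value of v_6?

Iterate the recurrence:
v_3 = 4, v_4 = 12, v_5 = 4, v_6 = -20.

-20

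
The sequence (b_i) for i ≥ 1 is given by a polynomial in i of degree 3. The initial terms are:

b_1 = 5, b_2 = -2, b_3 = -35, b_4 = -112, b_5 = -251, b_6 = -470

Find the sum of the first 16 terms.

1st diffs: -7, -33, -77, -139, -219.
2nd diffs: -26, -44, -62, -80.
3rd diffs: -18, -18, -18 (constant).
Newton forward-difference form: b_i = 5 + (-7)·C(i-1,1) + (-26)·C(i-1,2) + (-18)·C(i-1,3).
Continuing: …, -787, -1220, -1787, -2506, …, b_{16} = -11020.
Summing i = 1..16 (16 terms) gives -48080.

-48080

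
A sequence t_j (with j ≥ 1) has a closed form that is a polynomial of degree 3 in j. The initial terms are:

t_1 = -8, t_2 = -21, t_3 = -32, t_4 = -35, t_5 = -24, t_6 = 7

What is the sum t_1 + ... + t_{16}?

10352

1st diffs: -13, -11, -3, 11, 31.
2nd diffs: 2, 8, 14, 20.
3rd diffs: 6, 6, 6 (constant).
Newton forward-difference form: t_j = -8 + (-13)·C(j-1,1) + 2·C(j-1,2) + 6·C(j-1,3).
Continuing: …, 64, 153, 280, 451, …, t_{16} = 2737.
Summing j = 1..16 (16 terms) gives 10352.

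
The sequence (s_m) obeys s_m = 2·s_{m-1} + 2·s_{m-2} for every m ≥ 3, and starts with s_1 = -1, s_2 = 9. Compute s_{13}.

412736

Step forward from the initial values:
s_3 = 16; s_4 = 50; s_5 = 132; …; s_{10} = 20240; s_{11} = 55296; s_{12} = 151072; s_{13} = 412736.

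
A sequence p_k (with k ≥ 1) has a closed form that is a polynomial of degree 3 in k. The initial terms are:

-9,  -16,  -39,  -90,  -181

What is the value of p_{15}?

-5931

1st diffs: -7, -23, -51, -91.
2nd diffs: -16, -28, -40.
3rd diffs: -12, -12 (constant).
So p_k = -2k^3 + 4k^2 - 5k - 6.
Evaluating at k = 15 gives p_{15} = -5931.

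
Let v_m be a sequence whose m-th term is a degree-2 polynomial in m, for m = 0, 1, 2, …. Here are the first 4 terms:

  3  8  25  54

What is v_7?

290

1st diffs: 5, 17, 29.
2nd diffs: 12, 12 (constant).
Newton forward-difference form: v_m = 3 + 5·C(m,1) + 12·C(m,2).
At m = 7: m = 7, so v_7 = 3 + 35 + 252 = 290.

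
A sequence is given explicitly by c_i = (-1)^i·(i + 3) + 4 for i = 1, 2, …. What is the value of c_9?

(-1)^9 = -1; i + 3 at i=9 is 12; so c_9 = -8.

-8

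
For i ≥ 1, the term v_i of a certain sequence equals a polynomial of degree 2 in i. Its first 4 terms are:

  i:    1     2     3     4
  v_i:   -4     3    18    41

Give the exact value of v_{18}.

1st diffs: 7, 15, 23.
2nd diffs: 8, 8 (constant).
Newton forward-difference form: v_i = -4 + 7·C(i-1,1) + 8·C(i-1,2).
At i = 18: i-1 = 17, so v_{18} = -4 + 119 + 1088 = 1203.

1203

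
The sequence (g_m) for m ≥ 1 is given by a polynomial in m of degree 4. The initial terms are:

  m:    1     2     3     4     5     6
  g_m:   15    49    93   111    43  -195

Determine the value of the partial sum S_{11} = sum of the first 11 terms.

-19283

1st diffs: 34, 44, 18, -68, -238.
2nd diffs: 10, -26, -86, -170.
3rd diffs: -36, -60, -84.
4th diffs: -24, -24 (constant).
Newton forward-difference form: g_m = 15 + 34·C(m-1,1) + 10·C(m-1,2) + (-36)·C(m-1,3) + (-24)·C(m-1,4).
Continuing: …, -711, -1637, -3129, -5367, …, g_{11} = -8555.
Summing m = 1..11 (11 terms) gives -19283.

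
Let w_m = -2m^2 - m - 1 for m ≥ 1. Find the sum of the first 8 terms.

-452

Over m = 1..8: Σm = 36, Σm² = 204.
Total = (-2)·204 + (-1)·36 + (-1)·8 = -452.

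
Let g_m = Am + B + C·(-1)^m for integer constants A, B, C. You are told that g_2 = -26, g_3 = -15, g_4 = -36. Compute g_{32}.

-176

The three given values yield: 2A + B + C = -26; 3A + B - C = -15; 4A + B + C = -36.
Subtracting the first from the second: A - 2C = 11.
Subtracting the second from the third: A + 2C = -21.
Solving: C = -8, A = -5, then B = -8.
Therefore g_{32} = -160 + (-8) + (-8)·1 = -176.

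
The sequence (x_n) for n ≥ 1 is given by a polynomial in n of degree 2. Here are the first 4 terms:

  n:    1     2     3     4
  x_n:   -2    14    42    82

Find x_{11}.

698

1st diffs: 16, 28, 40.
2nd diffs: 12, 12 (constant).
Newton forward-difference form: x_n = -2 + 16·C(n-1,1) + 12·C(n-1,2).
At n = 11: n-1 = 10, so x_{11} = -2 + 160 + 540 = 698.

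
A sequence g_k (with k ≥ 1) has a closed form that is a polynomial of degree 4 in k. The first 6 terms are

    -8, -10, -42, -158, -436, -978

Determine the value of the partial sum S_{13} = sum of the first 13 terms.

-78338

1st diffs: -2, -32, -116, -278, -542.
2nd diffs: -30, -84, -162, -264.
3rd diffs: -54, -78, -102.
4th diffs: -24, -24 (constant).
Newton forward-difference form: g_k = -8 + (-2)·C(k-1,1) + (-30)·C(k-1,2) + (-54)·C(k-1,3) + (-24)·C(k-1,4).
Continuing: …, -1910, -3382, -5568, -8666, …, g_{13} = -25772.
Summing k = 1..13 (13 terms) gives -78338.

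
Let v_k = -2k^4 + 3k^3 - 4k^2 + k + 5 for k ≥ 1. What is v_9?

-11245

v_9 = -2·9^4 + 3·9^3 - 4·9^2 + 1·9 + 5 = -11245.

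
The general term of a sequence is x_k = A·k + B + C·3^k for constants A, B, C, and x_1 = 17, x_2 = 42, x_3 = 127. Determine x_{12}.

2657152

At k = 1, 2, 3: A + B + 3C = 17; 2A + B + 9C = 42; 3A + B + 27C = 127.
Subtracting the first from the second: A + 6C = 25.
Subtracting the second from the third: A + 18C = 85.
Solving: C = 5, A = -5, then B = 7.
So x_k = -5·k + 7 + 5·3^k; at k=12 this is 2657152.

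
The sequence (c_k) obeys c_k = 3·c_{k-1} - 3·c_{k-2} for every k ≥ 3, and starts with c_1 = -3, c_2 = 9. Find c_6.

162

Applying the relation repeatedly:
c_3 = 36;  c_4 = 81;  c_5 = 135;  c_6 = 162.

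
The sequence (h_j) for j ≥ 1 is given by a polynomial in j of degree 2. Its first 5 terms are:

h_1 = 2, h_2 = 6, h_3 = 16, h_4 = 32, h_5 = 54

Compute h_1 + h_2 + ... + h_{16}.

3872

1st diffs: 4, 10, 16, 22.
2nd diffs: 6, 6, 6 (constant).
Newton forward-difference form: h_j = 2 + 4·C(j-1,1) + 6·C(j-1,2).
Continuing: …, 82, 116, 156, 202, …, h_{16} = 692.
Summing j = 1..16 (16 terms) gives 3872.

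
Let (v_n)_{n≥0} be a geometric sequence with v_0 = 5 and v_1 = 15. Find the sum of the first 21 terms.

26150883005

Common ratio r = 3.
v_n = 5·3^(n-0).
S = 5·(3^21 - 1)/(3 - 1) = 5·(10460353203 - 1)/(2) = 26150883005.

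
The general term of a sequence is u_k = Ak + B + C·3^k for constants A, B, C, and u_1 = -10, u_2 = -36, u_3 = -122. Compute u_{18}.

-1937102372

Write the equations: A + B + 3C = -10; 2A + B + 9C = -36; 3A + B + 27C = -122.
Subtracting the first from the second: A + 6C = -26.
Subtracting the second from the third: A + 18C = -86.
Solving: C = -5, A = 4, then B = 1.
Therefore u_{18} = 72 + 1 + (-5)·387420489 = -1937102372.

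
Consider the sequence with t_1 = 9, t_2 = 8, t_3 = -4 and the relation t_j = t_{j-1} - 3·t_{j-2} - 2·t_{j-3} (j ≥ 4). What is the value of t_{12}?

t_4 = -46, t_5 = -50, t_6 = 96, t_7 = 338, t_8 = 150, t_9 = -1056, t_{10} = -2182, t_{11} = 686, t_{12} = 9344.

9344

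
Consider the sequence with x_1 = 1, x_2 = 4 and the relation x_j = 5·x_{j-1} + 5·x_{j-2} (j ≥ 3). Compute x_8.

170500

Applying the relation repeatedly:
x_3 = 25, x_4 = 145, x_5 = 850, x_6 = 4975, x_7 = 29125, x_8 = 170500.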